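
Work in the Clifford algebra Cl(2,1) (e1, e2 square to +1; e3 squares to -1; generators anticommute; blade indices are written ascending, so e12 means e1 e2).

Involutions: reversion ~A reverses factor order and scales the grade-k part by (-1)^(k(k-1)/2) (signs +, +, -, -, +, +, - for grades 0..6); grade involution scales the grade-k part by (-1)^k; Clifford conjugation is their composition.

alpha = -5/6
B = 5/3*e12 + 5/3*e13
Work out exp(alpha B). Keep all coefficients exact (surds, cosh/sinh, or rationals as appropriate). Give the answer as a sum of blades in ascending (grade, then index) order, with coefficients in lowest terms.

B^2 term by term: the squares give (5/3)^2*(e12)^2 + (5/3)^2*(e13)^2 = 25/9*(-1) + 25/9*(+1) = 0 (each basis 2-blade squares to minus the product of its generators' squares); cross terms between blades sharing an index anticommute and cancel. So B^2 = 0.
B^2 = 0, hence only two terms survive: exp(alpha B) = 1 + alpha B (parabolic case).
Answer: 1 - 25/18*e12 - 25/18*e13


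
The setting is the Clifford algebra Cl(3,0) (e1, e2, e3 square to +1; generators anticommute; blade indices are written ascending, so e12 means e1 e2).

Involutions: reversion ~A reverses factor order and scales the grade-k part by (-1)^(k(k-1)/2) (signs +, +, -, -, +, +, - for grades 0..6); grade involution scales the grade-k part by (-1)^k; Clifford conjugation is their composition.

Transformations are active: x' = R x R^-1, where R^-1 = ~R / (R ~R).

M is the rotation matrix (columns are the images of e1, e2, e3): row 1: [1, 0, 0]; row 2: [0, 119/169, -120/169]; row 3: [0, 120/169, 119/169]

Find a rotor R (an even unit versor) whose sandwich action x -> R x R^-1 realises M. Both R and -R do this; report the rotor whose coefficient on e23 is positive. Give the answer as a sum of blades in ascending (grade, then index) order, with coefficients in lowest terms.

Method: write R = a + b12*e12 + b13*e13 + b23*e23 with a^2 + b12^2 + b13^2 + b23^2 = 1 (so R^-1 = ~R). Expanding the columns R e_j ~R gives tr M = 4a^2 - 1 and, from the antisymmetric part, M21 - M12 = -4a*b12, M13 - M31 = 4a*b13, M32 - M23 = -4a*b23.
Here tr M = 407/169, so a^2 = (1 + tr M)/4 = 144/169 and a = ±12/13. Taking a = 12/13: M21 - M12 = 0, M13 - M31 = 0, M32 - M23 = 240/169, giving b12 = 0, b13 = 0, b23 = -5/13, i.e. R = 12/13 - 5/13*e23.
Its e23 coefficient is negative, so report the other preimage -R.
Answer: -12/13 + 5/13*e23. Key observation: the double cover Spin(3) -> SO(3) sends R and -R to the same matrix (trace 407/169 here), so the stated sign of the e23 coefficient is what selects one sheet.


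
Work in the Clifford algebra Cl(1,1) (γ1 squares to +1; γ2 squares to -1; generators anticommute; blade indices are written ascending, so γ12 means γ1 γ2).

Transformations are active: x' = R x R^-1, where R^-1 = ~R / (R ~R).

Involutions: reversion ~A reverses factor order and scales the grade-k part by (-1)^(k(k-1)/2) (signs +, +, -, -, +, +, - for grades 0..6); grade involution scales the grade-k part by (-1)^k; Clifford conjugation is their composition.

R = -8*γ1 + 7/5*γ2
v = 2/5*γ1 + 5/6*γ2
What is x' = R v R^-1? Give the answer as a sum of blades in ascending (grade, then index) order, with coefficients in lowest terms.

~R = -8*γ1 + 7/5*γ2, and R ~R = 1551/25, so R^-1 = ~R / (1551/25).
R v = -131/30 - 542/75*γ12
Answer: 16894/23265*γ1 - 9589/9306*γ2


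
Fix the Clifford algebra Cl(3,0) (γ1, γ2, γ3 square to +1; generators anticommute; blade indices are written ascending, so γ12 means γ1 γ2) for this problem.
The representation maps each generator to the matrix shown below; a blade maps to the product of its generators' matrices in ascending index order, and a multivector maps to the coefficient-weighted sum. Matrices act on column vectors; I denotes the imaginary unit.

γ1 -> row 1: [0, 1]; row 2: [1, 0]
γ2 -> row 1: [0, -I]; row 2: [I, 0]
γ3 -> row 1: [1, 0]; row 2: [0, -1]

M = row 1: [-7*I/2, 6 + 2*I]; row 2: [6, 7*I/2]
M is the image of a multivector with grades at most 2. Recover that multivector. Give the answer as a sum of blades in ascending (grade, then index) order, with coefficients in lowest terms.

Method: 1, rho(γ1), rho(γ2), rho(γ3) form a trace-orthogonal basis of the 2x2 complex matrices (tr(X Y) = 2 if X = Y, else 0), so M = m0*1 + m1*rho(γ1) + m2*rho(γ2) + m3*rho(γ3) with m0 = tr(M)/2 = 0, m1 = tr(M rho(γ1))/2 = 6 + I, m2 = tr(M rho(γ2))/2 = -1, m3 = tr(M rho(γ3))/2 = -7*I/2.
Multiplying table entries, the bivector images are rho(γ12) = I*rho(γ3), rho(γ13) = -I*rho(γ2), rho(γ23) = I*rho(γ1); with real blade coefficients the real parts of m0..m3 are the coefficients of 1, γ1, γ2, γ3 and the imaginary parts give the bivectors (γ23: Im m1, γ13: -Im m2, γ12: Im m3).
Answer: 6*γ1 - γ2 - 7/2*γ12 + γ23


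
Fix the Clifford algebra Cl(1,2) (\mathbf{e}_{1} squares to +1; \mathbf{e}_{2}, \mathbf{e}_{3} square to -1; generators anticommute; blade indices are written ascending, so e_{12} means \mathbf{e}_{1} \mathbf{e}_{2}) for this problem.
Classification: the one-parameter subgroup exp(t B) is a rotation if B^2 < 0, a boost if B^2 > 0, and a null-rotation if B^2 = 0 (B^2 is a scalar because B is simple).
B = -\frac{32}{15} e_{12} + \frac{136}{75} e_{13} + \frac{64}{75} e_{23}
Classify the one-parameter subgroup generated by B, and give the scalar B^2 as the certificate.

B^2 term by term: the squares give (-\frac{32}{15})^2*(e_{12})^2 + (\frac{136}{75})^2*(e_{13})^2 + (\frac{64}{75})^2*(e_{23})^2 = \frac{1024}{225}*(+1) + \frac{18496}{5625}*(+1) + \frac{4096}{5625}*(-1) = \frac{64}{9} (each basis 2-blade squares to minus the product of its generators' squares); cross terms between blades sharing an index anticommute and cancel. So B^2 = \frac{64}{9}.
Answer: boost, certificate B^2 = \frac{64}{9}. The class reads off the invariant scalar \frac{64}{9} directly.


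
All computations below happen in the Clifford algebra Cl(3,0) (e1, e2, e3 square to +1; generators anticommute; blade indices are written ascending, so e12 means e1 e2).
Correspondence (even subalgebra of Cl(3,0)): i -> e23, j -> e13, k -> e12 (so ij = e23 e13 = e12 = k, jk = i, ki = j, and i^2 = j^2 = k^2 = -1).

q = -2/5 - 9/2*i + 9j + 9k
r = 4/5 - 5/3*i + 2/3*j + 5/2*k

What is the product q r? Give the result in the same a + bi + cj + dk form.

In blades: q = -2/5 + 9*e12 + 9*e13 - 9/2*e23, r = 4/5 + 5/2*e12 + 2/3*e13 - 5/3*e23.
Distribute q over r term by term (generator squares from the signature, products reordered to ascending indices): (-2/5)*r = -8/25 - e12 - 4/15*e13 + 2/3*e23; (9*e12)*r = -45/2 + 36/5*e12 - 15*e13 - 6*e23; (9*e13)*r = -6 + 15*e12 + 36/5*e13 + 45/2*e23; (-9/2*e23)*r = -15/2 - 3*e12 + 45/4*e13 - 18/5*e23.
Sum: -908/25 + 91/5*e12 + 191/60*e13 + 407/30*e23; translating back through the correspondence:
Answer: -908/25 + 407/30*i + 191/60*j + 91/5*k


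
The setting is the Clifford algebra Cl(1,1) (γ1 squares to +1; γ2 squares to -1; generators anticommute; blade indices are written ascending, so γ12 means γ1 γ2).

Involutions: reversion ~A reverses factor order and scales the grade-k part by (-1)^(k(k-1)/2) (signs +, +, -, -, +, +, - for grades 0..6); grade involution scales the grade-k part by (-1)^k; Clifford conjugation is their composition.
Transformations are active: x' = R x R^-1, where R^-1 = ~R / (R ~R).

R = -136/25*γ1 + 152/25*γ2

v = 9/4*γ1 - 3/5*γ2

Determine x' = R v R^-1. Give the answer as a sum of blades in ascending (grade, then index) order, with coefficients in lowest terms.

~R = -136/25*γ1 + 152/25*γ2, and R ~R = -4608/625, so R^-1 = ~R / (-4608/625).
R v = -1074/125 - 1302/125*γ12
Answer: -3583/240*γ1 + 709/48*γ2


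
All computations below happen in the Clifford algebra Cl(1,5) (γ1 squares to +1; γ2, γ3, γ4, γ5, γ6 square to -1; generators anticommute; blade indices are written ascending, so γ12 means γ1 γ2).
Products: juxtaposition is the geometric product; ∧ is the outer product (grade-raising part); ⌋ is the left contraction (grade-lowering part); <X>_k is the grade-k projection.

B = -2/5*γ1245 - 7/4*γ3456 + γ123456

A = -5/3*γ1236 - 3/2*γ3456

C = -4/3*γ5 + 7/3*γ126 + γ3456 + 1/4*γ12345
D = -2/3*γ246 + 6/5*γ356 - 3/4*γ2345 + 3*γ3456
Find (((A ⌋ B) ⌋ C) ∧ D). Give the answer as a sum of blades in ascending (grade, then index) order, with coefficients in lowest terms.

step 1: 21/8 - 3/2*γ12 + 5/3*γ45
step 2: -7/2*γ5 - 7/2*γ6 - 5/3*γ36 - 5/12*γ123 + 49/8*γ126 - 3/8*γ345 + 21/8*γ3456 + 21/32*γ12345
step 3: 7/3*γ2456 + 21/8*γ23456
Answer: 7/3*γ2456 + 21/8*γ23456


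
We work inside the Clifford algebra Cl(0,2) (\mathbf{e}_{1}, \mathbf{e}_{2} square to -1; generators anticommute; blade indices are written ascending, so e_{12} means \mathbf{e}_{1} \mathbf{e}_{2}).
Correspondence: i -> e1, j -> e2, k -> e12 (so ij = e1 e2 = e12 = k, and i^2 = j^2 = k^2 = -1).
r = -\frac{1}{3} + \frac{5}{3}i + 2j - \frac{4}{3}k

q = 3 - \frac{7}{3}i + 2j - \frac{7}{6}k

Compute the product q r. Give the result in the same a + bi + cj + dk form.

In blades: q = 3 - \frac{7}{3} e_{1} + 2 e_{2} - \frac{7}{6} e_{12}, r = -\frac{1}{3} + \frac{5}{3} e_{1} + 2 e_{2} - \frac{4}{3} e_{12}.
Distribute q over r term by term (generator squares from the signature, products reordered to ascending indices): (3)*r = -1 + 5 e_{1} + 6 e_{2} - 4 e_{12}; (-\frac{7}{3} e_{1})*r = \frac{35}{9} + \frac{7}{9} e_{1} - \frac{28}{9} e_{2} - \frac{14}{3} e_{12}; (2 e_{2})*r = -4 - \frac{8}{3} e_{1} - \frac{2}{3} e_{2} - \frac{10}{3} e_{12}; (-\frac{7}{6} e_{12})*r = -\frac{14}{9} + \frac{7}{3} e_{1} - \frac{35}{18} e_{2} + \frac{7}{18} e_{12}.
Sum: -\frac{8}{3} + \frac{49}{9} e_{1} + \frac{5}{18} e_{2} - \frac{209}{18} e_{12}; translating back through the correspondence:
Answer: -\frac{8}{3} + \frac{49}{9}i + \frac{5}{18}j - \frac{209}{18}k


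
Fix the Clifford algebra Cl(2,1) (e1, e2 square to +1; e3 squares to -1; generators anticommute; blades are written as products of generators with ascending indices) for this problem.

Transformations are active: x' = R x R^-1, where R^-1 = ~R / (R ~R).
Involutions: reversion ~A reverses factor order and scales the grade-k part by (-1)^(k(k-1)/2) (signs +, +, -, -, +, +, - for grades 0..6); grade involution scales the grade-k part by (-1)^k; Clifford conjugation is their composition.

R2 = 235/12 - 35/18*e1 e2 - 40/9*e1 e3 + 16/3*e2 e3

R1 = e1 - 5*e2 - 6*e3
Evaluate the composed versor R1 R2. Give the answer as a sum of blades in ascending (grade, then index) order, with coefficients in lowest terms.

Distribute over the terms of R1 (each basis-blade product reordered to ascending indices, repeated generators contracted through their squares):
(e1) R2 = 235/12*e1 - 35/18*e2 - 40/9*e3 + 16/3*e1 e2 e3
(-5*e2) R2 = -175/18*e1 - 1175/12*e2 - 80/3*e3 - 200/9*e1 e2 e3
(-6*e3) R2 = 80/3*e1 - 32*e2 - 235/2*e3 + 35/3*e1 e2 e3
Summing the partial products and collecting blades:
Answer: 1315/36*e1 - 4747/36*e2 - 2675/18*e3 - 47/9*e1 e2 e3


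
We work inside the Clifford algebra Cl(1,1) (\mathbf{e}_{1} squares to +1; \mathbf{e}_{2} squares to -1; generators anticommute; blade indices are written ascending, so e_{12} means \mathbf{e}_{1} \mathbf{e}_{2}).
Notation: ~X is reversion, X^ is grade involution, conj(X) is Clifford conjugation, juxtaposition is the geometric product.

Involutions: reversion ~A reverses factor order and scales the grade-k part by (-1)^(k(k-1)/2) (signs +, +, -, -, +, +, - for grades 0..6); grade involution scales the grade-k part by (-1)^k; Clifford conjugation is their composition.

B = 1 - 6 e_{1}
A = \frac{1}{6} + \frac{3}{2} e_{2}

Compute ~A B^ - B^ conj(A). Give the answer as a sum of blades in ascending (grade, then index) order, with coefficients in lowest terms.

first term: \frac{1}{6} + e_{1} + \frac{3}{2} e_{2} - 9 e_{12}
second term: \frac{1}{6} + e_{1} - \frac{3}{2} e_{2} - 9 e_{12}
Answer: 3 e_{2}


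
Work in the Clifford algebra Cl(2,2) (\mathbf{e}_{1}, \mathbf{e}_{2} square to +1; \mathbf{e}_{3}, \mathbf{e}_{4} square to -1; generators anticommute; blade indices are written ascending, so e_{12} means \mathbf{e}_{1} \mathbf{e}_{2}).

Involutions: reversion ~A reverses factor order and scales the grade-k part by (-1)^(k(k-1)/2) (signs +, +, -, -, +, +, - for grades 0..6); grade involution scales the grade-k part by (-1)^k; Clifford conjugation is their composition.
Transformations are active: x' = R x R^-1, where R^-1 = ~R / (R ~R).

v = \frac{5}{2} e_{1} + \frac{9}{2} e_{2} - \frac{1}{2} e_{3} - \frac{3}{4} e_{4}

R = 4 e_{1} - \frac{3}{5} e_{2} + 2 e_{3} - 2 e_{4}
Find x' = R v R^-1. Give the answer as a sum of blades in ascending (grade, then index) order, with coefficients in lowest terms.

~R = 4 e_{1} - \frac{3}{5} e_{2} + 2 e_{3} - 2 e_{4}, and R ~R = \frac{209}{25}, so R^-1 = ~R / (\frac{209}{25}).
R v = \frac{34}{5} + \frac{39}{2} e_{12} - 7 e_{13} + 2 e_{14} - \frac{87}{10} e_{23} + \frac{189}{20} e_{24} - \frac{5}{2} e_{34}
Answer: \frac{1675}{418} e_{1} - \frac{2289}{418} e_{2} + \frac{1569}{418} e_{3} - \frac{2093}{836} e_{4}


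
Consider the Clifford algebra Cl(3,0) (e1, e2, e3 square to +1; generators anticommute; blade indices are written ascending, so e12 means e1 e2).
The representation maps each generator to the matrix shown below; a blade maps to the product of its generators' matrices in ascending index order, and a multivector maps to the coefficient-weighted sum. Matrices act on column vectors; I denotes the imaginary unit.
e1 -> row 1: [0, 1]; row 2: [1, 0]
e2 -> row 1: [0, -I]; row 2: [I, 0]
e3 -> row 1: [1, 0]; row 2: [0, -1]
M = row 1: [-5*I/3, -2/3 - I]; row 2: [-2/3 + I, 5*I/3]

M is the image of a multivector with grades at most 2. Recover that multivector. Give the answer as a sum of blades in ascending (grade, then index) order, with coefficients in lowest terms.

Method: 1, rho(e1), rho(e2), rho(e3) form a trace-orthogonal basis of the 2x2 complex matrices (tr(X Y) = 2 if X = Y, else 0), so M = m0*1 + m1*rho(e1) + m2*rho(e2) + m3*rho(e3) with m0 = tr(M)/2 = 0, m1 = tr(M rho(e1))/2 = -2/3, m2 = tr(M rho(e2))/2 = 1, m3 = tr(M rho(e3))/2 = -5*I/3.
Multiplying table entries, the bivector images are rho(e12) = I*rho(e3), rho(e13) = -I*rho(e2), rho(e23) = I*rho(e1); with real blade coefficients the real parts of m0..m3 are the coefficients of 1, e1, e2, e3 and the imaginary parts give the bivectors (e23: Im m1, e13: -Im m2, e12: Im m3).
Answer: -2/3*e1 + e2 - 5/3*e12


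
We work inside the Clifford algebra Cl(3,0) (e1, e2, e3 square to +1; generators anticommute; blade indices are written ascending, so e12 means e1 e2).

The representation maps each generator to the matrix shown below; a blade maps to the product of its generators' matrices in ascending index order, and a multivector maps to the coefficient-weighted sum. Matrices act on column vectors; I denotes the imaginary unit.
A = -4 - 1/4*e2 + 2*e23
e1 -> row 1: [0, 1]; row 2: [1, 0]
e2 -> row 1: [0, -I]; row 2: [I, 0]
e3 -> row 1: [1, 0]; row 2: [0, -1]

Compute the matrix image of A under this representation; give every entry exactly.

Bivector images (products of the table entries): rho(e23) = rho(e2)rho(e3) = row 1: [0, I]; row 2: [I, 0].
M = (-4)*1 + (-1/4)*rho(e2) + (2)*rho(e23), summed entrywise (1 is the identity matrix):
Answer: row 1: [-4, 9*I/4]; row 2: [7*I/4, -4]


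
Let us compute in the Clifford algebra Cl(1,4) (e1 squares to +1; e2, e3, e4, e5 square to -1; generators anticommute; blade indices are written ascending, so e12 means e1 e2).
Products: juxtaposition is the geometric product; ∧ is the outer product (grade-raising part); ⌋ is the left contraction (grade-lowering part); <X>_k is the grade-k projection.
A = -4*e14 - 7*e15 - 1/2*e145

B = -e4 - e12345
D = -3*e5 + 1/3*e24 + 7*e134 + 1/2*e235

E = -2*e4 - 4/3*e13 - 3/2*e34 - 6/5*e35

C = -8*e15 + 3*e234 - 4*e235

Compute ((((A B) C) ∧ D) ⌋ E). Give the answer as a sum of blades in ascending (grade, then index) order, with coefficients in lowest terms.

step 1: -4*e1 + 1/2*e15 - 1/2*e23 - 7*e145 - 7*e234 + 4*e235
step 2: -41 - 109/2*e4 + 30*e5 - 16*e45 - 30*e123 - 40*e1234 - e1235 - 115/2*e12345
step 3: 123*e5 - 41/3*e24 + 327/2*e45 - 287*e134 - 41/2*e235 + 10*e245 + 90*e1235 - 210*e1345 - 109/4*e2345 + 120*e12345
step 4: -738/5*e3
Answer: -738/5*e3


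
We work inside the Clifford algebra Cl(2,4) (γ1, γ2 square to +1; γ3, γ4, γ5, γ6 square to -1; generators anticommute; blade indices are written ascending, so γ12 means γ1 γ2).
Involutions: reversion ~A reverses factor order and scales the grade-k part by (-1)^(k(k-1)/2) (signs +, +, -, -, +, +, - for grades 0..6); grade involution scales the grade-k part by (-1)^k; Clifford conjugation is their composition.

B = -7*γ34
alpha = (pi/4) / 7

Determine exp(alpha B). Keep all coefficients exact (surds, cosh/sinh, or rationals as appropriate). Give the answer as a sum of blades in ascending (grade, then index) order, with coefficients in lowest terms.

B^2 = (-7)^2*(γ34)^2 = 49*(-1) = -49 (a basis 2-blade squares to minus the product of its generators' squares).
B^2 = -49 — a negative square means the series sums to a rotation: l = 7, alpha*l = pi/4, so exp(alpha B) = cos(pi/4) + (sin(pi/4)/7)*B = sqrt(2)/2 + (sqrt(2)/14)*B.
Answer: sqrt(2)/2 - sqrt(2)/2*γ34


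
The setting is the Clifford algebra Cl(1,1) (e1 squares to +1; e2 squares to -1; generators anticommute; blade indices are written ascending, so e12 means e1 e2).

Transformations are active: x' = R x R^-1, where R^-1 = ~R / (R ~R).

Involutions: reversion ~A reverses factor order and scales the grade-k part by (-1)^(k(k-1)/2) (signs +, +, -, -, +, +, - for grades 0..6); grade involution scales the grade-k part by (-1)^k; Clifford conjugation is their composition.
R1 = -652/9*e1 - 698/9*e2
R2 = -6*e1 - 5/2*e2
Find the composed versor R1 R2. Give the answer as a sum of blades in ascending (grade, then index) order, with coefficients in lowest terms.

Distribute over the terms of R1 (each basis-blade product reordered to ascending indices, repeated generators contracted through their squares):
(-652/9*e1) R2 = 1304/3 + 1630/9*e12
(-698/9*e2) R2 = -1745/9 - 1396/3*e12
Summing the partial products and collecting blades:
Answer: 2167/9 - 2558/9*e12


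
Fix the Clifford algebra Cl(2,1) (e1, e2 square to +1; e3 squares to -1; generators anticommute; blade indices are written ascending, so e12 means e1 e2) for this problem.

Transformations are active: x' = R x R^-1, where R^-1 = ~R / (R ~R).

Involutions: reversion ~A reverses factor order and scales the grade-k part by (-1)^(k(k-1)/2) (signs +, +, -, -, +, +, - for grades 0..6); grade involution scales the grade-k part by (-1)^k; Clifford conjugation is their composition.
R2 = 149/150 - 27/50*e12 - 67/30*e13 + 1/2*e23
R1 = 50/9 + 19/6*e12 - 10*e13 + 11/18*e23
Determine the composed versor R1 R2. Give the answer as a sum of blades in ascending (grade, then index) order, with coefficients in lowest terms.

Distribute over the terms of R1 (each basis-blade product reordered to ascending indices, repeated generators contracted through their squares):
(50/9) R2 = 149/27 - 3*e12 - 335/27*e13 + 25/9*e23
(19/6*e12) R2 = 171/100 + 2831/900*e12 + 19/12*e13 + 1273/180*e23
(-10*e13) R2 = 67/3 - 5*e12 - 149/15*e13 + 27/5*e23
(11/18*e23) R2 = 11/36 + 737/540*e12 + 33/100*e13 + 1639/2700*e23
Summing the partial products and collecting blades:
Answer: 40321/1350 - 4711/1350*e12 - 27577/1350*e13 + 21407/1350*e23


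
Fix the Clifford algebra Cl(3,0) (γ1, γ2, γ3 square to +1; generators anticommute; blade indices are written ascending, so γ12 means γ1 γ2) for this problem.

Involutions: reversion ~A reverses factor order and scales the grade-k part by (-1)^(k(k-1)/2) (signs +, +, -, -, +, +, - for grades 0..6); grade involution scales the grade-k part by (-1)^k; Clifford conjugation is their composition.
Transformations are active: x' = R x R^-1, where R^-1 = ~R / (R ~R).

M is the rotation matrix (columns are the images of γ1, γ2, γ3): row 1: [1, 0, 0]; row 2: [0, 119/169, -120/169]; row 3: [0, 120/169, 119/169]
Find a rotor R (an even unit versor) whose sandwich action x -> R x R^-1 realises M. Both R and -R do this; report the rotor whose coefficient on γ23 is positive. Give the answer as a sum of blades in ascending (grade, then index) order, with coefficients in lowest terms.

Method: write R = a + b12*γ12 + b13*γ13 + b23*γ23 with a^2 + b12^2 + b13^2 + b23^2 = 1 (so R^-1 = ~R). Expanding the columns R e_j ~R gives tr M = 4a^2 - 1 and, from the antisymmetric part, M21 - M12 = -4a*b12, M13 - M31 = 4a*b13, M32 - M23 = -4a*b23.
Here tr M = 407/169, so a^2 = (1 + tr M)/4 = 144/169 and a = ±12/13. Taking a = 12/13: M21 - M12 = 0, M13 - M31 = 0, M32 - M23 = 240/169, giving b12 = 0, b13 = 0, b23 = -5/13, i.e. R = 12/13 - 5/13*γ23.
Its γ23 coefficient is negative, so report the other preimage -R.
Answer: -12/13 + 5/13*γ23. Why the constraint matters: R and -R act identically through the sandwich — M has trace 407/169 either way — so only the sign condition on γ23 picks one of the two preimages.


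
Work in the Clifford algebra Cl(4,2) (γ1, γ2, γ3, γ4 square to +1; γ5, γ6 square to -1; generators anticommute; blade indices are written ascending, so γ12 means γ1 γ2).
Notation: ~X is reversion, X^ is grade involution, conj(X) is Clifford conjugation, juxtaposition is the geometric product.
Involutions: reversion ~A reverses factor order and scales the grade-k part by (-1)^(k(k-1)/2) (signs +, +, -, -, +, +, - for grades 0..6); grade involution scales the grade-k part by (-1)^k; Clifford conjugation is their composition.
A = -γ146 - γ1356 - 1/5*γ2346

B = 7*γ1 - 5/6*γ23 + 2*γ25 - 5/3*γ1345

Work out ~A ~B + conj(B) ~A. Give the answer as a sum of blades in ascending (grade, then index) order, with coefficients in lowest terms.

first term: 11/2*γ46 + 16/3*γ356 - 2*γ1236 + 7/6*γ1256 + 2/5*γ3456 - 17/30*γ12346 + 2*γ12456
second term: -31/6*γ46 + 16/3*γ356 + 2*γ1236 - 1/2*γ1256 - 2/5*γ3456 + 67/30*γ12346 + 2*γ12456
Answer: 1/3*γ46 + 32/3*γ356 + 2/3*γ1256 + 5/3*γ12346 + 4*γ12456


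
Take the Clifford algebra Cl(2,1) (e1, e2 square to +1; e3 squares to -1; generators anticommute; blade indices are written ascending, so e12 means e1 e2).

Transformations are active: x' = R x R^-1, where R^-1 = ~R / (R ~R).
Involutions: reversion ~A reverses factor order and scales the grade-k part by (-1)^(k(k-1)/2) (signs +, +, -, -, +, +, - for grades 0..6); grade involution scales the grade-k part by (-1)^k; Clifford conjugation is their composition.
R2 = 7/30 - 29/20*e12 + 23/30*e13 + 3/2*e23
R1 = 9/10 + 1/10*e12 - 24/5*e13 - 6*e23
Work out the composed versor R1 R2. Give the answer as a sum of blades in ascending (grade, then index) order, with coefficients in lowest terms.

Distribute over the terms of R1 (each basis-blade product reordered to ascending indices, repeated generators contracted through their squares):
(9/10) R2 = 21/100 - 261/200*e12 + 69/100*e13 + 27/20*e23
(1/10*e12) R2 = 29/200 + 7/300*e12 + 3/20*e13 - 23/300*e23
(-24/5*e13) R2 = -92/25 - 36/5*e12 - 28/25*e13 + 174/25*e23
(-6*e23) R2 = -9 + 23/5*e12 - 87/10*e13 - 7/5*e23
Summing the partial products and collecting blades:
Answer: -493/40 - 2329/600*e12 - 449/50*e13 + 41/6*e23


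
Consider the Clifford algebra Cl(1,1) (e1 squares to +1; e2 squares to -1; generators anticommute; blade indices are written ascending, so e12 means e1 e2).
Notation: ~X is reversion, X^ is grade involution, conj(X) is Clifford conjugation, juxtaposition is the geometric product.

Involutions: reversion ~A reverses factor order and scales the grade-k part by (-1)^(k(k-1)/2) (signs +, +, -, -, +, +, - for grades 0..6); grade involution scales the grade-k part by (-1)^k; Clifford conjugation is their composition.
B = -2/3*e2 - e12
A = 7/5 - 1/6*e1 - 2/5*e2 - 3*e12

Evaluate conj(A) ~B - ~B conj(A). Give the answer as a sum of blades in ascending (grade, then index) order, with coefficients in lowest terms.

first term: 49/15 + 12/5*e1 - 23/30*e2 + 58/45*e12
second term: 49/15 - 12/5*e1 - 11/10*e2 + 68/45*e12
Answer: 24/5*e1 + 1/3*e2 - 2/9*e12


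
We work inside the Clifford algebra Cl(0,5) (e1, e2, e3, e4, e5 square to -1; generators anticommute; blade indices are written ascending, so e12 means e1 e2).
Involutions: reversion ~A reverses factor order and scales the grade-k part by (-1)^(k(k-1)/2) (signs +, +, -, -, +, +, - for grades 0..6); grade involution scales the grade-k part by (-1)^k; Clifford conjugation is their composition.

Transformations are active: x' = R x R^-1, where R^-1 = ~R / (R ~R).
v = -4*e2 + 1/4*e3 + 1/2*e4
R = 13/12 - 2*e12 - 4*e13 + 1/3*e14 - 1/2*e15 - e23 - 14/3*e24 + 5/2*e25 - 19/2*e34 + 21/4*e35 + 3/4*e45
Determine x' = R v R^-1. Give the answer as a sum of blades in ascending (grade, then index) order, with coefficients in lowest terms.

~R = 13/12 + 2*e12 + 4*e13 - 1/3*e14 + 1/2*e15 + e23 + 14/3*e24 - 5/2*e25 + 19/2*e34 - 21/4*e35 - 3/4*e45, and R ~R = 2703/16, so R^-1 = ~R / (2703/16).
R v = -43/6*e1 - 7/4*e2 + 433/48*e3 + 101/6*e4 - 133/16*e5 - 33/2*e123 + 1/3*e124 - 2*e125 - 25/12*e134 + 1/8*e135 + 1/4*e145 + 116/3*e234 - 173/8*e235 - 17/4*e245 - 39/16*e345
Answer: 6571/24327*e1 - 61973/24327*e2 + 97955/32436*e3 - 9058/24327*e4 + 11365/16218*e5


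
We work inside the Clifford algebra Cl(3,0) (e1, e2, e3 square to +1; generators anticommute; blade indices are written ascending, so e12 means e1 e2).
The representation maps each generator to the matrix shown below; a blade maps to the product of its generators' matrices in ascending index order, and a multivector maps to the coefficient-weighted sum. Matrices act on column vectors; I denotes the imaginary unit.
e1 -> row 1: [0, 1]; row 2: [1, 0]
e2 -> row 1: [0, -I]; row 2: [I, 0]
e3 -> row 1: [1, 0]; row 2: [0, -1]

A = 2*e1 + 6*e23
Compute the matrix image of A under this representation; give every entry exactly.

Bivector images (products of the table entries): rho(e23) = rho(e2)rho(e3) = row 1: [0, I]; row 2: [I, 0].
M = (2)*rho(e1) + (6)*rho(e23), summed entrywise:
Answer: row 1: [0, 2 + 6*I]; row 2: [2 + 6*I, 0]


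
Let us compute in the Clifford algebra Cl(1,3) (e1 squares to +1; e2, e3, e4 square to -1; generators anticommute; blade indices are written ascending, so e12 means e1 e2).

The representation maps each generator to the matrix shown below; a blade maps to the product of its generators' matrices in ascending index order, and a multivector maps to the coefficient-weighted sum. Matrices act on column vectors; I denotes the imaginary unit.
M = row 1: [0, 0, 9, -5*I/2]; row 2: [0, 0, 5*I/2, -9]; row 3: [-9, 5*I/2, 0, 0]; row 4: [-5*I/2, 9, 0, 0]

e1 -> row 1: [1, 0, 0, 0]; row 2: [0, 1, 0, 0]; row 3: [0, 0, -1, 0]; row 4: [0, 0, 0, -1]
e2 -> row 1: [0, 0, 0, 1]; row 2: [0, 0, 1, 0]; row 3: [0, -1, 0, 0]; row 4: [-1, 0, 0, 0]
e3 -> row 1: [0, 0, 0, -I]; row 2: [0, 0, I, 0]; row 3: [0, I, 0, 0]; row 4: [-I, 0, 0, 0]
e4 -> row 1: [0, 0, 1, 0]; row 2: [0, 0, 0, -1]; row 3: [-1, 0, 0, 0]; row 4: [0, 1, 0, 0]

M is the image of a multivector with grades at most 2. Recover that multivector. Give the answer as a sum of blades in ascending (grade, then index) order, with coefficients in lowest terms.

Method: the blade images are trace-orthogonal — tr(rho(e_A) rho(e_B)^-1) = 4 if A = B and 0 otherwise — and rho(e_A)^-1 = (e_A)^2 * rho(e_A) with (e_A)^2 = +1 or -1, so the coefficient of e_A in the preimage is (e_A)^2 * tr(M rho(e_A))/4.
Nonzero projections over blades of grade <= 2: e3: (e3)^2 = -1, tr(M rho(e3)) = -10, coefficient 5/2; e4: (e4)^2 = -1, tr(M rho(e4)) = -36, coefficient 9. Every other blade of grade <= 2 projects to 0.
Answer: 5/2*e3 + 9*e4


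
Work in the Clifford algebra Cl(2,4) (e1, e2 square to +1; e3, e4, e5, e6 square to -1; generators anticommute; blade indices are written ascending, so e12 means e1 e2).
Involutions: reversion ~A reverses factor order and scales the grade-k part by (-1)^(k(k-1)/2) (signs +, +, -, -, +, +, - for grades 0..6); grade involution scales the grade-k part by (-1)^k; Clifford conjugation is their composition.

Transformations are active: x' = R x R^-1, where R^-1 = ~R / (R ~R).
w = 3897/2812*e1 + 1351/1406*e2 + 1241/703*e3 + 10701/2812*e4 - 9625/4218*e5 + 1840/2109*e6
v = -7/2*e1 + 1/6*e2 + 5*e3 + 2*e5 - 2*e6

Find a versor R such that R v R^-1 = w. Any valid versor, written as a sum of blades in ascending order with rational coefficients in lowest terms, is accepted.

R = v + w = -5945/2812*e1 + 2378/2109*e2 + 4756/703*e3 + 10701/2812*e4 - 1189/4218*e5 - 2378/2109*e6 works: the equal norms (-373/18) guarantee its sandwich swaps v into w.
Answer: -5945/2812*e1 + 2378/2109*e2 + 4756/703*e3 + 10701/2812*e4 - 1189/4218*e5 - 2378/2109*e6


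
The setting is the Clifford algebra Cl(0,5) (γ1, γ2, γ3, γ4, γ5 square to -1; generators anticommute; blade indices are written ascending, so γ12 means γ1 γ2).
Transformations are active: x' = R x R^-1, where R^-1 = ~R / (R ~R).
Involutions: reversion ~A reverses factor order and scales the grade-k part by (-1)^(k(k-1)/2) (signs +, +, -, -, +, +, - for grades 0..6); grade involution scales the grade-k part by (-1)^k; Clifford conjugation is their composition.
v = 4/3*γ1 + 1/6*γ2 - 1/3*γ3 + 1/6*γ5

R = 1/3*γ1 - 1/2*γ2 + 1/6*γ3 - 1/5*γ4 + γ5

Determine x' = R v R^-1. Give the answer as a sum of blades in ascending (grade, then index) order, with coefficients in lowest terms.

~R = 1/3*γ1 - 1/2*γ2 + 1/6*γ3 - 1/5*γ4 + γ5, and R ~R = -643/450, so R^-1 = ~R / (-643/450).
R v = -17/36 + 13/18*γ12 - 1/3*γ13 + 4/15*γ14 - 23/18*γ15 + 5/36*γ23 + 1/30*γ24 - 1/4*γ25 - 1/15*γ34 + 13/36*γ35 - 1/30*γ45
Answer: -2147/1929*γ1 - 959/1929*γ2 + 1711/3858*γ3 - 85/643*γ4 + 1907/3858*γ5


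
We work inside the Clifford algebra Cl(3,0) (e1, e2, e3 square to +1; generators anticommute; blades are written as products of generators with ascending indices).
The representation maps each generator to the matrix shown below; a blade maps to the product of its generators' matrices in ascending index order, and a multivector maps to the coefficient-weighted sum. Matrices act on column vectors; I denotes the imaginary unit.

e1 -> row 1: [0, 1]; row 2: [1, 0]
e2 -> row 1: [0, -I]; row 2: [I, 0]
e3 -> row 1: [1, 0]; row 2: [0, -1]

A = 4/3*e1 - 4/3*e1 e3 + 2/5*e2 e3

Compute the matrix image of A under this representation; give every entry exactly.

Bivector images (products of the table entries): rho(e1 e3) = rho(e1)rho(e3) = row 1: [0, -1]; row 2: [1, 0]; rho(e2 e3) = rho(e2)rho(e3) = row 1: [0, I]; row 2: [I, 0].
M = (4/3)*rho(e1) + (-4/3)*rho(e1 e3) + (2/5)*rho(e2 e3), summed entrywise:
Answer: row 1: [0, 8/3 + 2*I/5]; row 2: [2*I/5, 0]


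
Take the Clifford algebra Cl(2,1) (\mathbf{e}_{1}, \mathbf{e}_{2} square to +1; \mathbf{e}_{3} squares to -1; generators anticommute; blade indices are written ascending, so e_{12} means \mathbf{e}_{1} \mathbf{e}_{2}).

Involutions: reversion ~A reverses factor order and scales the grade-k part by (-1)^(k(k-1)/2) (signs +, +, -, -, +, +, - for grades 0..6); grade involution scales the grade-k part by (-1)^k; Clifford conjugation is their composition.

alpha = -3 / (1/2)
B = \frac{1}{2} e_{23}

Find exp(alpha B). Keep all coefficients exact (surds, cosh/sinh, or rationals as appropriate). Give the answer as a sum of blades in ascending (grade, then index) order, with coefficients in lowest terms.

B^2 = (\frac{1}{2})^2*(e_{23})^2 = \frac{1}{4}*(+1) = \frac{1}{4} (a basis 2-blade squares to minus the product of its generators' squares).
B^2 = \frac{1}{4} — since the square is positive, the closed form is hyperbolic: l = \frac{1}{2}, alpha*l = -3, so exp(alpha B) = cosh(-3) + (sinh(-3)/(\frac{1}{2}))*B = \cosh{\left(3 \right)} + (- 2 \sinh{\left(3 \right)})*B.
Answer: \cosh{\left(3 \right)} - \sinh{\left(3 \right)} e_{23}


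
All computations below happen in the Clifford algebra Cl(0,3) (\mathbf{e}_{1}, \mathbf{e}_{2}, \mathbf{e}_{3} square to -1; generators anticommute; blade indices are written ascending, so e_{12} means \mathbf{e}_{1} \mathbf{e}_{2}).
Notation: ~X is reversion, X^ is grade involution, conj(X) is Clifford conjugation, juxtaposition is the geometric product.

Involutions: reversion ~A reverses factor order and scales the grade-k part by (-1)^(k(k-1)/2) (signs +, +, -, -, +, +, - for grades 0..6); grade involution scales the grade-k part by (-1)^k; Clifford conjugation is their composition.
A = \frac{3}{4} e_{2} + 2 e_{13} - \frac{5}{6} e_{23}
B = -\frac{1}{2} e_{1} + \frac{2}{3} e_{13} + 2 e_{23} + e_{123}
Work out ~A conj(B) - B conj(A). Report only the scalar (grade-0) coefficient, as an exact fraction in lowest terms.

first term: \frac{1}{3} - \frac{5}{6} e_{1} - 2 e_{2} + \frac{1}{2} e_{3} + \frac{301}{72} e_{12} + \frac{3}{4} e_{13} + \frac{11}{12} e_{123}
second term: -\frac{1}{3} - \frac{5}{6} e_{1} - 2 e_{2} - \frac{5}{2} e_{3} + \frac{355}{72} e_{12} - \frac{3}{4} e_{13} + \frac{1}{12} e_{123}
Answer: \frac{2}{3}


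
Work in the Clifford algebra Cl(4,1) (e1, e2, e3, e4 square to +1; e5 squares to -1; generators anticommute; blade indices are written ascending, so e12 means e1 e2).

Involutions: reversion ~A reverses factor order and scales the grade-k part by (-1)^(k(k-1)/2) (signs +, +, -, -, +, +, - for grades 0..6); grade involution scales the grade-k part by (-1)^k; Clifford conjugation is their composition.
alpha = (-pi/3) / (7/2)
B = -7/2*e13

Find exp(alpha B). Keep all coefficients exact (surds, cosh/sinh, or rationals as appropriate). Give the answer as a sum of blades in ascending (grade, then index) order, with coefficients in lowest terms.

B^2 = (-7/2)^2*(e13)^2 = 49/4*(-1) = -49/4 (a basis 2-blade squares to minus the product of its generators' squares).
B^2 = -49/4 — since the square is negative, the closed form is circular: l = 7/2, alpha*l = -pi/3, so exp(alpha B) = cos(-pi/3) + (sin(-pi/3)/(7/2))*B = 1/2 + (-sqrt(3)/7)*B.
Answer: 1/2 + sqrt(3)/2*e13


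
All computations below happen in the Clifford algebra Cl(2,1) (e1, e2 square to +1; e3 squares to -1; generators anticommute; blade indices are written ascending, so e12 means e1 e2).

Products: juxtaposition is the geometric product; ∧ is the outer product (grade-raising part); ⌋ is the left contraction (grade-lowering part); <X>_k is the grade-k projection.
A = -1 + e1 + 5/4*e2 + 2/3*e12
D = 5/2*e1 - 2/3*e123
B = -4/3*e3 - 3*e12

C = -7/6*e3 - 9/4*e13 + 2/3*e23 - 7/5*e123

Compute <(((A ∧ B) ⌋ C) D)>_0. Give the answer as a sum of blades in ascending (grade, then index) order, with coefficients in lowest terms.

step 1: 4/3*e3 + 3*e12 - 4/3*e13 - 5/3*e23 - 8/9*e123
step 2: 211/45 - 2/3*e1 - 44/45*e2 + 21/5*e3 + 28/15*e12
step 3: -5/3 + 211/18*e1 - 14/3*e2 + 56/45*e3 + 236/45*e12 - 3011/270*e13 + 4/9*e23 - 422/135*e123
step 4: -5/3
Answer: -5/3


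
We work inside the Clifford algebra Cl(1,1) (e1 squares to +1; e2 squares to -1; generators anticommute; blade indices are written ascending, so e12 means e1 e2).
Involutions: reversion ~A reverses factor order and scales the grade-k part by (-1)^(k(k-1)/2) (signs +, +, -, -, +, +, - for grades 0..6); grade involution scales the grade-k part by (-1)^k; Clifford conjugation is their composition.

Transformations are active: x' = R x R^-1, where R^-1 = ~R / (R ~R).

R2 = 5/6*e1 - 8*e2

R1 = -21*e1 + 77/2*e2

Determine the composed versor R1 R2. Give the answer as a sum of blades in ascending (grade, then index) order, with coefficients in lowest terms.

Distribute over the terms of R1 (each basis-blade product reordered to ascending indices, repeated generators contracted through their squares):
(-21*e1) R2 = -35/2 + 168*e12
(77/2*e2) R2 = 308 - 385/12*e12
Summing the partial products and collecting blades:
Answer: 581/2 + 1631/12*e12


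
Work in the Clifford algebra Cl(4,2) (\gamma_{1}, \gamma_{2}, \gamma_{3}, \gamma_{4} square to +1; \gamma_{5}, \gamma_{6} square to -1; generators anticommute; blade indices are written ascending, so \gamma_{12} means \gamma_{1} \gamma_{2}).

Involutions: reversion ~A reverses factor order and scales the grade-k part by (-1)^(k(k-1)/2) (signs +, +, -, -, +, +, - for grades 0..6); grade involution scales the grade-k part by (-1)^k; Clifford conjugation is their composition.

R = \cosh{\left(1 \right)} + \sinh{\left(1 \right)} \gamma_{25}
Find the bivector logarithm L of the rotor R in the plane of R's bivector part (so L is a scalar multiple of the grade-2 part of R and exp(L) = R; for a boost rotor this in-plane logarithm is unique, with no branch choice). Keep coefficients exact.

The scalar part of R is \cosh{\left(1 \right)}, giving the rapidity magnitude (cosh is even); the bivector part supplies orientation, its quotient by sinh of the rapidity is the plane, and L = rapidity * plane — unique in that plane, since flipping both signs leaves L unchanged.
Concretely: cosh(rapidity) = \cosh{\left(1 \right)} gives rapidity = ±1, and since rapidity/sinh(rapidity) is even the sign is immaterial: L = (rapidity/sinh(rapidity)) * <R>_2 = (\frac{1}{\sinh{\left(1 \right)}}) * <R>_2.
Answer: \gamma_{25}


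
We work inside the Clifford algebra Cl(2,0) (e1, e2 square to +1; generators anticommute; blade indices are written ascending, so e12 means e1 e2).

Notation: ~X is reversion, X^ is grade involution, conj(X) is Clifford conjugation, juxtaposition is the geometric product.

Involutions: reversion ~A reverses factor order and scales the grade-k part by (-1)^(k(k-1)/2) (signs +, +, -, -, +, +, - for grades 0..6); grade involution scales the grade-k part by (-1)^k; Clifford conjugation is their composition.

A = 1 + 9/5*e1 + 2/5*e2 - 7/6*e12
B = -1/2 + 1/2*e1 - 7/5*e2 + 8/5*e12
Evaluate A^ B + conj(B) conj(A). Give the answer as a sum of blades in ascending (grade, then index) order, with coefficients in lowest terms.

first term: 77/75 + 551/150*e1 - 1049/300*e2 + 1471/300*e12
second term: 128/75 - 89/150*e1 - 559/300*e2 + 161/300*e12
Answer: 41/15 + 77/25*e1 - 134/25*e2 + 136/25*e12


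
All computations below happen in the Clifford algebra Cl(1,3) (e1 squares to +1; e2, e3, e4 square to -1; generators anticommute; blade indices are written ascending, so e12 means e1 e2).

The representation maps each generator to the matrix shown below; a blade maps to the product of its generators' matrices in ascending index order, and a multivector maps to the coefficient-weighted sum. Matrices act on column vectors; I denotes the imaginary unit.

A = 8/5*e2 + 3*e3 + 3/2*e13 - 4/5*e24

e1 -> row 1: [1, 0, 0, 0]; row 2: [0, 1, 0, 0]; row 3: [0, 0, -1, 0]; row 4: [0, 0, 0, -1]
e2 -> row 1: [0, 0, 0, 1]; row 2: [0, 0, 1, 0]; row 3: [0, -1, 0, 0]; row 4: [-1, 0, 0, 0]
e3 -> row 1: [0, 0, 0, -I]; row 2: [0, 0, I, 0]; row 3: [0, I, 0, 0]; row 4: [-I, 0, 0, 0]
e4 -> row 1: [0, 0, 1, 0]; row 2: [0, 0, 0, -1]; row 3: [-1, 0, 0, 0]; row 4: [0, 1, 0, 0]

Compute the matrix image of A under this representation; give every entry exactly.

Bivector images (products of the table entries): rho(e13) = rho(e1)rho(e3) = row 1: [0, 0, 0, -I]; row 2: [0, 0, I, 0]; row 3: [0, -I, 0, 0]; row 4: [I, 0, 0, 0]; rho(e24) = rho(e2)rho(e4) = row 1: [0, 1, 0, 0]; row 2: [-1, 0, 0, 0]; row 3: [0, 0, 0, 1]; row 4: [0, 0, -1, 0].
M = (8/5)*rho(e2) + (3)*rho(e3) + (3/2)*rho(e13) + (-4/5)*rho(e24), summed entrywise:
Answer: row 1: [0, -4/5, 0, 8/5 - 9*I/2]; row 2: [4/5, 0, 8/5 + 9*I/2, 0]; row 3: [0, -8/5 + 3*I/2, 0, -4/5]; row 4: [-8/5 - 3*I/2, 0, 4/5, 0]


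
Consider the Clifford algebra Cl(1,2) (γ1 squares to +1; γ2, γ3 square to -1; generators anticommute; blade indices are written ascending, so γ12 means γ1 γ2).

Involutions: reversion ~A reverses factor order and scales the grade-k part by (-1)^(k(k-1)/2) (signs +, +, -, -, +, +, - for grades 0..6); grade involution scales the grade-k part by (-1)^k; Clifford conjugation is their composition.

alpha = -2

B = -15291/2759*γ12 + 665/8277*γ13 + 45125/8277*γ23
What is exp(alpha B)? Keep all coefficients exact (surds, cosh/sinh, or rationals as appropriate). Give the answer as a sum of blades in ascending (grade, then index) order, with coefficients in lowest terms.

B^2 term by term: the squares give (-15291/2759)^2*(γ12)^2 + (665/8277)^2*(γ13)^2 + (45125/8277)^2*(γ23)^2 = 233814681/7612081*(+1) + 442225/68508729*(+1) + 2036265625/68508729*(-1) = 1 (each basis 2-blade squares to minus the product of its generators' squares); cross terms between blades sharing an index anticommute and cancel. So B^2 = 1.
B^2 = 1 — a positive square means the series sums to a boost: l = 1, alpha*l = -2, so exp(alpha B) = cosh(-2) + (sinh(-2)/1)*B = cosh(2) + (-sinh(2))*B.
Answer: cosh(2) + 15291*sinh(2)/2759*γ12 - 665*sinh(2)/8277*γ13 - 45125*sinh(2)/8277*γ23
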